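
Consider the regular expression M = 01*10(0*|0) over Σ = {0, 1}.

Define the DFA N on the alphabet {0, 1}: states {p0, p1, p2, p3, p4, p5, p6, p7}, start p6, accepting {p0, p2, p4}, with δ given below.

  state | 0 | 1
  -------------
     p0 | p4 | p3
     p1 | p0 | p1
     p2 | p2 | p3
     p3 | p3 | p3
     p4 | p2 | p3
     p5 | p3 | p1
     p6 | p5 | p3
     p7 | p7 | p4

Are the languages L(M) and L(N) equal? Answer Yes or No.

Yes

Converting the expression M to a DFA (subset construction, then merging equivalent states) gives the minimal DFA with states {m0, m1, m2, m3, m4}, start state m0, accepting states {m4} and transitions m0: 0→m1, 1→m2; m1: 0→m2, 1→m3; m2: 0→m2, 1→m2; m3: 0→m4, 1→m3; m4: 0→m4, 1→m2.
Exploring the product automaton M × N from the start pair (m0, p6), following both machines on each input symbol, reaches 7 state pairs: (m0, p6), (m1, p5), (m2, p3), (m3, p1), (m4, p0), (m4, p4), (m4, p2).
M accepts in {m4} and N accepts in {p0, p2, p4}. In every reachable pair the two components are either both accepting — (m4, p0), (m4, p4), (m4, p2) — or both non-accepting, so no string is accepted by exactly one of the machines: L(M) \ L(N) and L(N) \ L(M) are both empty.
Hence every string is accepted by M iff it is accepted by N, and the two languages coincide.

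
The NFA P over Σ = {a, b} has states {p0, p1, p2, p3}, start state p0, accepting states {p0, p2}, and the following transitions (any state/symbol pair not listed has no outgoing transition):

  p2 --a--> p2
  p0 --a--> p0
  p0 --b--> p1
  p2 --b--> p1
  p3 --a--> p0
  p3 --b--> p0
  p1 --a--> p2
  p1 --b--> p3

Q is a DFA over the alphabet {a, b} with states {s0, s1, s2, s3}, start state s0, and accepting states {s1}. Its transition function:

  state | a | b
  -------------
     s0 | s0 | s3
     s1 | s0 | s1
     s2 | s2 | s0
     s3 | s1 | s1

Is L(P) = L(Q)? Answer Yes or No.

The empty string ε is accepted by P but rejected by Q.
So L(P) ≠ L(Q).

No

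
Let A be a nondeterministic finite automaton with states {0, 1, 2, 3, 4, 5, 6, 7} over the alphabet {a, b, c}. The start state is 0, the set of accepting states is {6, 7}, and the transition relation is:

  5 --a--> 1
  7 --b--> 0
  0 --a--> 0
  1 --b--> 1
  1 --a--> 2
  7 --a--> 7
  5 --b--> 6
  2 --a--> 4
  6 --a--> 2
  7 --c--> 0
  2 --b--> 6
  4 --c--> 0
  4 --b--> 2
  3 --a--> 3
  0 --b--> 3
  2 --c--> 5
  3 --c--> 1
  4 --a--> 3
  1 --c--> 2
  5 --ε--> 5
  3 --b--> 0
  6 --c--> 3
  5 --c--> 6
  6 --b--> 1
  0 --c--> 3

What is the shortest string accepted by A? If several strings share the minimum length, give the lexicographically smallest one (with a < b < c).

A breadth-first search from 0 reaches an accepting state first via the path 0 → 3 → 1 → 2 → 6 on input bcab.
No string of length < 4 is accepted (BFS exhausts all shorter strings without reaching an accepting state), and bcab is the lexicographically least accepting string of length 4.

bcab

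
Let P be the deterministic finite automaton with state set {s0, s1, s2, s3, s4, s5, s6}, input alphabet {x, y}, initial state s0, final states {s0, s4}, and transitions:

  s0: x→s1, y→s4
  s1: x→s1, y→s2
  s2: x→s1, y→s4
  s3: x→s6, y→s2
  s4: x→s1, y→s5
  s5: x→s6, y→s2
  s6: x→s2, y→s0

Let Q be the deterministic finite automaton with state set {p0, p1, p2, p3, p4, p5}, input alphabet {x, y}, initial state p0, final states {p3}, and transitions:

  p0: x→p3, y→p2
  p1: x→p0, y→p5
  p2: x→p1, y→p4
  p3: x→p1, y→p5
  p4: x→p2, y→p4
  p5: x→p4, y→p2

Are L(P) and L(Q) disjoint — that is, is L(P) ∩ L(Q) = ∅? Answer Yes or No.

Yes

Exploring the product automaton P × Q from the start pair (s0, p0), following both machines on each input symbol, reaches 20 state pairs: (s0, p0), (s1, p3), (s4, p2), (s1, p1), (s2, p5), (s5, p4), (s1, p0), (s1, p4), (s6, p2), (s2, p4), (s2, p2), (s1, p2), (s2, p1), (s0, p4), (s4, p4), (s4, p5), (s5, p2), (s6, p1), (s2, p0), (s0, p5).
P accepts in {s0, s4} and Q accepts in {p3}; no reachable pair has both components accepting, so no string drives both machines to acceptance simultaneously and L(P) ∩ L(Q) = ∅.
So no string is accepted by both, and the intersection is empty.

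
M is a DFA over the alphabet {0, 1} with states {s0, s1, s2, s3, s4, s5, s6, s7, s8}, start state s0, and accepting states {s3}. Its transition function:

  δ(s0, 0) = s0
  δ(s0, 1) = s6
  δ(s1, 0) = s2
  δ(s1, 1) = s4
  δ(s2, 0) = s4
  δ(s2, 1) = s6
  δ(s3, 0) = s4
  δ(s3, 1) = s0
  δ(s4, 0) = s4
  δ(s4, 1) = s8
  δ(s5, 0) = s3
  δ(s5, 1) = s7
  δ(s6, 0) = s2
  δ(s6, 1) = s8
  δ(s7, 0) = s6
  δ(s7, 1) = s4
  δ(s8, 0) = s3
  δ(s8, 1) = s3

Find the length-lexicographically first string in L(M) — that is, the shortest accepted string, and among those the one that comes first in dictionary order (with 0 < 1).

110

A breadth-first search from s0 reaches an accepting state first via the path s0 → s6 → s8 → s3 on input 110.
No string of length < 3 is accepted (BFS exhausts all shorter strings without reaching an accepting state), and 110 is the lexicographically least accepting string of length 3.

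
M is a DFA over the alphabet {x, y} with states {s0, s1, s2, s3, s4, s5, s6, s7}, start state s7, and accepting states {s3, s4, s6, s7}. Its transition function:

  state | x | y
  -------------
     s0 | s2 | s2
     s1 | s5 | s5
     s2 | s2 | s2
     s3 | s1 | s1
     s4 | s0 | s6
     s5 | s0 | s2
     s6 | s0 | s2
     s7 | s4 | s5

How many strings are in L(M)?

The useful subgraph on states {s4, s6, s7} is acyclic, so L(M) is finite; the longest accepting path visits 3 useful states, giving maximum string length 2.
Counting accepting paths from s7 by length: 1 of length 0, 1 of length 1, 1 of length 2. Total 3.

3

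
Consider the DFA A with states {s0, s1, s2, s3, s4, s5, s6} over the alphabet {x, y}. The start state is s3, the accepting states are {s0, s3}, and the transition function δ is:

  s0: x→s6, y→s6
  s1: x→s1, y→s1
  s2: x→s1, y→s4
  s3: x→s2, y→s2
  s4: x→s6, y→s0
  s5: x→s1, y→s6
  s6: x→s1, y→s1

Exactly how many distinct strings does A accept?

3

The useful subgraph on states {s0, s2, s3, s4} is acyclic, so L(A) is finite; the longest accepting path visits 4 useful states, giving maximum string length 3.
Counting accepting paths from s3 by length: 1 of length 0, 2 of length 3. Total 3.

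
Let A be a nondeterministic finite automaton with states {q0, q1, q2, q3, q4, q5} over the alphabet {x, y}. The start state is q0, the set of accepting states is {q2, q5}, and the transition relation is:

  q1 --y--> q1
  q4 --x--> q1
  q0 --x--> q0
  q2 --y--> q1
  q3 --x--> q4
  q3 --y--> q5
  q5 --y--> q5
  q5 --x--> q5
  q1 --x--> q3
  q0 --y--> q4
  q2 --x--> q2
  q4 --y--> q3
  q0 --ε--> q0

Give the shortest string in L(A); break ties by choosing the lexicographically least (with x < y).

yyy

A breadth-first search from q0 reaches an accepting state first via the path q0 → q4 → q3 → q5 on input yyy.
No string of length < 3 is accepted (BFS exhausts all shorter strings without reaching an accepting state), and yyy is the lexicographically least accepting string of length 3.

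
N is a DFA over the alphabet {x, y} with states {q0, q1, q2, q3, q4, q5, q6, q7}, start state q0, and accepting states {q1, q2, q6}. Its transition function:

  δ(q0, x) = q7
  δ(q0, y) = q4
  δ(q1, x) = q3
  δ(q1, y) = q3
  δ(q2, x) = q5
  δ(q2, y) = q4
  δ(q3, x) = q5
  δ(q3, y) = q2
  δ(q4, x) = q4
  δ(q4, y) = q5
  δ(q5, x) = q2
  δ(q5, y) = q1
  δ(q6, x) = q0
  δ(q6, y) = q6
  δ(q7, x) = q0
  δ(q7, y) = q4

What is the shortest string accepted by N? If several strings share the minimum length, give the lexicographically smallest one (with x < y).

yyx

A breadth-first search from q0 reaches an accepting state first via the path q0 → q4 → q5 → q2 on input yyx.
No string of length < 3 is accepted (BFS exhausts all shorter strings without reaching an accepting state), and yyx is the lexicographically least accepting string of length 3.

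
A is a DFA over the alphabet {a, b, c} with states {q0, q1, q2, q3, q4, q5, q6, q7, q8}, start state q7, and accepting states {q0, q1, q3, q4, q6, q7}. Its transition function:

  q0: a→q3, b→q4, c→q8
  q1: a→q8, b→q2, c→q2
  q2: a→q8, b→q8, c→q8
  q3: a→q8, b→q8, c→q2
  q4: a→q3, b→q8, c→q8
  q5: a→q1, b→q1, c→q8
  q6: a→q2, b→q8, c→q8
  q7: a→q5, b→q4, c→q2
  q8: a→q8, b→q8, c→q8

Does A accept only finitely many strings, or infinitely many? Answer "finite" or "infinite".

The useful states (reachable from q7 and able to reach an accepting state) are {q1, q3, q4, q5, q7}.
Restricted to these states the transition graph has no cycle, so every accepting path has bounded length and L is finite.

finite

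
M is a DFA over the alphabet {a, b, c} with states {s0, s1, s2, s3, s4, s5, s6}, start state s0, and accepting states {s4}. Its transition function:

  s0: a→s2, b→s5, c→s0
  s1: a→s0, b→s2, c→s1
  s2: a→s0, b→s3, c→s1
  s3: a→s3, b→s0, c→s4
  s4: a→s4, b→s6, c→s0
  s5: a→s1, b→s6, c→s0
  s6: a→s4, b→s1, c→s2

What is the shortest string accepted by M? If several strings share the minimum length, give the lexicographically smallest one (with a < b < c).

A breadth-first search from s0 reaches an accepting state first via the path s0 → s2 → s3 → s4 on input abc.
No string of length < 3 is accepted (BFS exhausts all shorter strings without reaching an accepting state), and abc is the lexicographically least accepting string of length 3.

abc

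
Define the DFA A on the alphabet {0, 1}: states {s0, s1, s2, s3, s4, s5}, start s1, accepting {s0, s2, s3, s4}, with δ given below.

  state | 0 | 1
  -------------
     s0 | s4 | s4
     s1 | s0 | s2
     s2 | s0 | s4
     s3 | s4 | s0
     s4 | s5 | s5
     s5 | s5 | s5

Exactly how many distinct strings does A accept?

8

The useful subgraph on states {s0, s1, s2, s4} is acyclic, so L(A) is finite; the longest accepting path visits 4 useful states, giving maximum string length 3.
Counting accepting paths from s1 by length: 2 of length 1, 4 of length 2, 2 of length 3. Total 8.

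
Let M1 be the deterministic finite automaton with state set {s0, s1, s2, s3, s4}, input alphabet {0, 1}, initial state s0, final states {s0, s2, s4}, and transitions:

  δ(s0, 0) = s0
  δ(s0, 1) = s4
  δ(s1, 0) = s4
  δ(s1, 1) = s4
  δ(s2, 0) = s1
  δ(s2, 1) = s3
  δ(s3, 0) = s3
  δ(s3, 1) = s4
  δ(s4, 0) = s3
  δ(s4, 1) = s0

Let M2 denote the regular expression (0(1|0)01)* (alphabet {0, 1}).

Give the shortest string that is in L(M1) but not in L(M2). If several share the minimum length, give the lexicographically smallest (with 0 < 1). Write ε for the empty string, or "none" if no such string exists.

The string 0 is accepted by M1 but not by M2.
No shorter string lies in the difference, and 0 is the lexicographically first length-1 string in L(M1) \ L(M2).

0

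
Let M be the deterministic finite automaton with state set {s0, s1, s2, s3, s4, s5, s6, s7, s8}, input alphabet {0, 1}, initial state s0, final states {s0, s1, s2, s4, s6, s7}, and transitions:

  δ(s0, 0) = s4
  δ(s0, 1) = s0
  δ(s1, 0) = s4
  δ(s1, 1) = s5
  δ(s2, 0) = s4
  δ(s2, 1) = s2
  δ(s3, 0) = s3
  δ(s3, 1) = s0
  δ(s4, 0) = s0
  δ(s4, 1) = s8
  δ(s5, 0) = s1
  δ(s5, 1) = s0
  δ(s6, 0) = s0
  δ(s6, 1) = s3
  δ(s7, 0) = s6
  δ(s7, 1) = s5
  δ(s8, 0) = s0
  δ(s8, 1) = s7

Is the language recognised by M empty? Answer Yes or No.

The empty string ε is accepted: the run s0 ends in the accepting state s0.
Since at least one string is accepted, L(M) is not empty.

No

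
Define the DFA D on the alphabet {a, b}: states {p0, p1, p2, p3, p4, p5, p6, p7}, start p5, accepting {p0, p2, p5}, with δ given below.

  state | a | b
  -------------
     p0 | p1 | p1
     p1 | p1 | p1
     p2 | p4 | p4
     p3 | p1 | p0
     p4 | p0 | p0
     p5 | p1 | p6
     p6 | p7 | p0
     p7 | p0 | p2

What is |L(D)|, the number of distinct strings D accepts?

The useful subgraph on states {p0, p2, p4, p5, p6, p7} is acyclic, so L(D) is finite; the longest accepting path visits 6 useful states, giving maximum string length 5.
Counting accepting paths from p5 by length: 1 of length 0, 1 of length 2, 2 of length 3, 4 of length 5. Total 8.

8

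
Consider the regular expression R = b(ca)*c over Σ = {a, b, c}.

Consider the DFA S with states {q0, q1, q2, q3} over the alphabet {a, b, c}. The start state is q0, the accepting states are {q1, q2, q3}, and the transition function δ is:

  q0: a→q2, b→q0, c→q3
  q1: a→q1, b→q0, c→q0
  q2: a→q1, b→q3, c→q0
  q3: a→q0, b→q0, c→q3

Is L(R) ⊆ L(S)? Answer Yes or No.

Yes

Converting the expression R to a DFA (subset construction, then merging equivalent states) gives the minimal DFA with states {r0, r1, r2, r3}, start state r0, accepting states {r3} and transitions r0: a→r1, b→r2, c→r1; r1: a→r1, b→r1, c→r1; r2: a→r1, b→r1, c→r3; r3: a→r2, b→r1, c→r1.
Exploring the product automaton R × S from the start pair (r0, q0), following both machines on each input symbol, reaches 7 state pairs: (r0, q0), (r1, q2), (r2, q0), (r1, q3), (r1, q1), (r1, q0), (r3, q3).
R accepts in {r3} and S accepts in {q1, q2, q3}. The reachable pairs whose R-component is accepting are (r3, q3); in each of them the S-component is accepting too, so the product for L(R) \ L(S) (R-component accepting, S-component rejecting) has no reachable accepting pair and the difference is empty.
Hence every string in L(R) is also in L(S).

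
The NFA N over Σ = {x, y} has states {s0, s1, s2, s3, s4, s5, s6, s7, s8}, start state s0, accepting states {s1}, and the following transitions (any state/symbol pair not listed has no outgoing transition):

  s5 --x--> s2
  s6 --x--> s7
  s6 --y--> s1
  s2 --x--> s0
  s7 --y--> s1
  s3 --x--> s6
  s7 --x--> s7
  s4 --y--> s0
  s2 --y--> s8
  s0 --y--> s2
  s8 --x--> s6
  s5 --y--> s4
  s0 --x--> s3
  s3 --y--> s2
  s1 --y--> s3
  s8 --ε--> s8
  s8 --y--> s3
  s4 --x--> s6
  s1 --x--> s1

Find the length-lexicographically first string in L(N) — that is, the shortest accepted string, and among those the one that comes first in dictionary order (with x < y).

A breadth-first search from s0 reaches an accepting state first via the path s0 → s3 → s6 → s1 on input xxy.
No string of length < 3 is accepted (BFS exhausts all shorter strings without reaching an accepting state), and xxy is the lexicographically least accepting string of length 3.

xxy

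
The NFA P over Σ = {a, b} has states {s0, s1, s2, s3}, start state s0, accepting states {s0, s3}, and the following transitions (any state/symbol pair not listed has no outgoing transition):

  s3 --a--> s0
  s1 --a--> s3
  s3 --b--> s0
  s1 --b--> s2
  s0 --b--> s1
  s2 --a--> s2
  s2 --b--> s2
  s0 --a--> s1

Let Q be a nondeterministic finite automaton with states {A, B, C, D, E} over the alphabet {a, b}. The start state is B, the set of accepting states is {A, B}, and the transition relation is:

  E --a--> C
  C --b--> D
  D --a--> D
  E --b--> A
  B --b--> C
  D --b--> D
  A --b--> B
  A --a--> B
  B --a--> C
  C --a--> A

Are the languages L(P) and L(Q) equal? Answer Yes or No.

Exploring the product automaton P × Q from the start pair (s0, B), following both machines on each input symbol, reaches 4 state pairs: (s0, B), (s1, C), (s3, A), (s2, D).
P accepts in {s0, s3} and Q accepts in {A, B}. In every reachable pair the two components are either both accepting — (s0, B), (s3, A) — or both non-accepting, so no string is accepted by exactly one of the machines: L(P) \ L(Q) and L(Q) \ L(P) are both empty.
Hence every string is accepted by P iff it is accepted by Q, and the two languages coincide.

Yes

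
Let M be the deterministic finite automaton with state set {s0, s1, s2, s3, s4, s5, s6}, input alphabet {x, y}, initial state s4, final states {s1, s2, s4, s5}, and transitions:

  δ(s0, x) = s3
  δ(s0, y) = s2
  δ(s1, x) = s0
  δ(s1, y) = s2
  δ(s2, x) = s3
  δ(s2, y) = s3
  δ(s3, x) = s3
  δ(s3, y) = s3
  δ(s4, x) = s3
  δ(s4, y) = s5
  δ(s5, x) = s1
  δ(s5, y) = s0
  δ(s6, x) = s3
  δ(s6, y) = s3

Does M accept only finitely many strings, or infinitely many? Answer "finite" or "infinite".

The useful states (reachable from s4 and able to reach an accepting state) are {s0, s1, s2, s4, s5}.
Restricted to these states the transition graph has no cycle, so every accepting path has bounded length and L is finite.

finite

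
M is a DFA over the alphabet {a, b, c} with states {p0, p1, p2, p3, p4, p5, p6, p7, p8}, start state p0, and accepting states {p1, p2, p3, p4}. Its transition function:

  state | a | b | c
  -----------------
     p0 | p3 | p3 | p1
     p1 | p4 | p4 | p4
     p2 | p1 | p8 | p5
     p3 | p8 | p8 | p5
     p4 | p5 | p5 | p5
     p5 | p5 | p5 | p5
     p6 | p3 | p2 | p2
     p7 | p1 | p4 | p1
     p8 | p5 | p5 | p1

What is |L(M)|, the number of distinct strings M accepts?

The useful subgraph on states {p0, p1, p3, p4, p8} is acyclic, so L(M) is finite; the longest accepting path visits 5 useful states, giving maximum string length 4.
Counting accepting paths from p0 by length: 3 of length 1, 3 of length 2, 4 of length 3, 12 of length 4. Total 22.

22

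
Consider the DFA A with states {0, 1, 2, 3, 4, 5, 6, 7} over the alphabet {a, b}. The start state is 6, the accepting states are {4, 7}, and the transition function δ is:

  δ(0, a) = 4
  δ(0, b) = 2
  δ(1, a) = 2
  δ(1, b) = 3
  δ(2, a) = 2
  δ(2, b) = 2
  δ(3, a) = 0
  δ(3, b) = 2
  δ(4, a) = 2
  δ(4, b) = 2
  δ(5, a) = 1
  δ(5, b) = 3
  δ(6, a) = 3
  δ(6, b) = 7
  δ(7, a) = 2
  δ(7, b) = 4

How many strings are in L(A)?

The useful subgraph on states {0, 3, 4, 6, 7} is acyclic, so L(A) is finite; the longest accepting path visits 4 useful states, giving maximum string length 3.
Counting accepting paths from 6 by length: 1 of length 1, 1 of length 2, 1 of length 3. Total 3.

3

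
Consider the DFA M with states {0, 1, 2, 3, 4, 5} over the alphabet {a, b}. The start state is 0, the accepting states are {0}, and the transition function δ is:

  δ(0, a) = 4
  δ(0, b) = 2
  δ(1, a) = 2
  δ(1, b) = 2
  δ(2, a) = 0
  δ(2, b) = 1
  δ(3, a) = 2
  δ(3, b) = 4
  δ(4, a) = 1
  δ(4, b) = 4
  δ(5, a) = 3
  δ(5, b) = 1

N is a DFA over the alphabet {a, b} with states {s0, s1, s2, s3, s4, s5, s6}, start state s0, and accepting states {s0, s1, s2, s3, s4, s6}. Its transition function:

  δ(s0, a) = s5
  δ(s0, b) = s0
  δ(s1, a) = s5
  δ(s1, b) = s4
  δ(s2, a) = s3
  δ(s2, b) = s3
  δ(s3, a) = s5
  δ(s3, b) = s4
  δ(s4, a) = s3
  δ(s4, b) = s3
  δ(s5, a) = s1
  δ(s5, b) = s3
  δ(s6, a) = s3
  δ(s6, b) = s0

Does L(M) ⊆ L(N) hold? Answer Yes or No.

The string ba is in L(M) but not in L(N).
So L(M) ⊄ L(N).

No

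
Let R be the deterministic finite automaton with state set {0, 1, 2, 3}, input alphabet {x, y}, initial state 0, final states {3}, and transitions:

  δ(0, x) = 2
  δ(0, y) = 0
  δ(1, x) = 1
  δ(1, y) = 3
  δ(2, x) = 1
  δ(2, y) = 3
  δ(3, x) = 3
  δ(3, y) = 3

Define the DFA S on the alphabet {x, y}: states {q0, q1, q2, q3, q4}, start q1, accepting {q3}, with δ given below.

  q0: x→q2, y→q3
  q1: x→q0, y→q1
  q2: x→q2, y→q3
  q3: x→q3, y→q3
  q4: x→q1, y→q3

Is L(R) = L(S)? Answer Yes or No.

Yes

Exploring the product automaton R × S from the start pair (0, q1), following both machines on each input symbol, reaches 4 state pairs: (0, q1), (2, q0), (1, q2), (3, q3).
R accepts in {3} and S accepts in {q3}. In every reachable pair the two components are either both accepting — (3, q3) — or both non-accepting, so no string is accepted by exactly one of the machines: L(R) \ L(S) and L(S) \ L(R) are both empty.
Hence every string is accepted by R iff it is accepted by S, and the two languages coincide.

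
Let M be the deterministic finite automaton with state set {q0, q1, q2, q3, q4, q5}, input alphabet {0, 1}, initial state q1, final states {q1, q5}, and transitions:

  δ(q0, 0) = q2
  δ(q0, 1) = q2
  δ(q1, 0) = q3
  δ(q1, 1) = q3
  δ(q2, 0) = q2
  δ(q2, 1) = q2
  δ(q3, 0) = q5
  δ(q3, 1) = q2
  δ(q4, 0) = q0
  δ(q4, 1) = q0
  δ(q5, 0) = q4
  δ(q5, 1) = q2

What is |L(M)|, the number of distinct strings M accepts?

3

The useful subgraph on states {q1, q3, q5} is acyclic, so L(M) is finite; the longest accepting path visits 3 useful states, giving maximum string length 2.
Counting accepting paths from q1 by length: 1 of length 0, 2 of length 2. Total 3.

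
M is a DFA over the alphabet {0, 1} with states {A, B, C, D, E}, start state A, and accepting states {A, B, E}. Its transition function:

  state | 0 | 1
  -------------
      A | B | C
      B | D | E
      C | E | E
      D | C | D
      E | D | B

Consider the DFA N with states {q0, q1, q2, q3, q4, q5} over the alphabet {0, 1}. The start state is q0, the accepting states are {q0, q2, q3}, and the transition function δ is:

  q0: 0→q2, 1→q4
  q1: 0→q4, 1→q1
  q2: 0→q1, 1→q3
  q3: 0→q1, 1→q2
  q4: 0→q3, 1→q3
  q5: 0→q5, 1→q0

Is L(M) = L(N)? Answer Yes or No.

Yes

Exploring the product automaton M × N from the start pair (A, q0), following both machines on each input symbol, reaches 5 state pairs: (A, q0), (B, q2), (C, q4), (D, q1), (E, q3).
M accepts in {A, B, E} and N accepts in {q0, q2, q3}. In every reachable pair the two components are either both accepting — (A, q0), (B, q2), (E, q3) — or both non-accepting, so no string is accepted by exactly one of the machines: L(M) \ L(N) and L(N) \ L(M) are both empty.
Hence every string is accepted by M iff it is accepted by N, and the two languages coincide.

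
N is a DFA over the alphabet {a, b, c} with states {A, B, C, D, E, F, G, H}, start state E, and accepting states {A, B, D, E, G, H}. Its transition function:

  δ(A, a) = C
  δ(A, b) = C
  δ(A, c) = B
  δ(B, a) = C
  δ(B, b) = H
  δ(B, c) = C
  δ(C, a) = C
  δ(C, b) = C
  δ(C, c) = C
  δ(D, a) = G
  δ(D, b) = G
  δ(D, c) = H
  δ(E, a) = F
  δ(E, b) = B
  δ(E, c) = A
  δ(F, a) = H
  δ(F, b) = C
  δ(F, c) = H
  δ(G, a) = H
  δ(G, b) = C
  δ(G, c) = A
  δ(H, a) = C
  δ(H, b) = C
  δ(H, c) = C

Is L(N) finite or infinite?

The useful states (reachable from E and able to reach an accepting state) are {A, B, E, F, H}.
Restricted to these states the transition graph has no cycle, so every accepting path has bounded length and L is finite.

finite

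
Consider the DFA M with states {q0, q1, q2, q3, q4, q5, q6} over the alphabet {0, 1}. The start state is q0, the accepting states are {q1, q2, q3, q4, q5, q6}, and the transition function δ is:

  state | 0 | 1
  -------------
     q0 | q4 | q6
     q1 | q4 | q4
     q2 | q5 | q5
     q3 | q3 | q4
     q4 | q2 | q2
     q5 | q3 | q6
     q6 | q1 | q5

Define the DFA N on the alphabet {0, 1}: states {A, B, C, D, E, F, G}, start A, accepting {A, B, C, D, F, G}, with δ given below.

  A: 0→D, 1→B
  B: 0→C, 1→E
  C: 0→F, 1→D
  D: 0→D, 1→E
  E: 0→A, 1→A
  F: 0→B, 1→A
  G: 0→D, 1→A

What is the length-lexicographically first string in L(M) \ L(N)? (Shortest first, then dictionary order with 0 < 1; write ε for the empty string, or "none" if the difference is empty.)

The string 01 is accepted by M but not by N.
No shorter string lies in the difference, and 01 is the lexicographically first length-2 string in L(M) \ L(N).

01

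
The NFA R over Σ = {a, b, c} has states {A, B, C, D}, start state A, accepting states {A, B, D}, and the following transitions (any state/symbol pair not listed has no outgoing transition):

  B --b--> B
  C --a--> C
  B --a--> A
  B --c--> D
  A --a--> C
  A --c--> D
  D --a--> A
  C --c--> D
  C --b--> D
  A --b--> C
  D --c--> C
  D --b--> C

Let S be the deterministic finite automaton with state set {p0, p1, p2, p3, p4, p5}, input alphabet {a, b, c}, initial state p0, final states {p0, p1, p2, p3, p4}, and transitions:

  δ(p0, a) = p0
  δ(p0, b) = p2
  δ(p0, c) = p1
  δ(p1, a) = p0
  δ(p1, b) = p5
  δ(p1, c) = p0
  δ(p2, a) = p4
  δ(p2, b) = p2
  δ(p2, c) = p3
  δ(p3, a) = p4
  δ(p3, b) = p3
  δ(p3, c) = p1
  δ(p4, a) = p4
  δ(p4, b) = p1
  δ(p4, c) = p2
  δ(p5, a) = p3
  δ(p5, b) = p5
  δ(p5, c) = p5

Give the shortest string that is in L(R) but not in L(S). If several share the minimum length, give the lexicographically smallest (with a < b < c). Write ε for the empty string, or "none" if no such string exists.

cbb

The string cbb is accepted by R but not by S.
No shorter string lies in the difference, and cbb is the lexicographically first length-3 string in L(R) \ L(S).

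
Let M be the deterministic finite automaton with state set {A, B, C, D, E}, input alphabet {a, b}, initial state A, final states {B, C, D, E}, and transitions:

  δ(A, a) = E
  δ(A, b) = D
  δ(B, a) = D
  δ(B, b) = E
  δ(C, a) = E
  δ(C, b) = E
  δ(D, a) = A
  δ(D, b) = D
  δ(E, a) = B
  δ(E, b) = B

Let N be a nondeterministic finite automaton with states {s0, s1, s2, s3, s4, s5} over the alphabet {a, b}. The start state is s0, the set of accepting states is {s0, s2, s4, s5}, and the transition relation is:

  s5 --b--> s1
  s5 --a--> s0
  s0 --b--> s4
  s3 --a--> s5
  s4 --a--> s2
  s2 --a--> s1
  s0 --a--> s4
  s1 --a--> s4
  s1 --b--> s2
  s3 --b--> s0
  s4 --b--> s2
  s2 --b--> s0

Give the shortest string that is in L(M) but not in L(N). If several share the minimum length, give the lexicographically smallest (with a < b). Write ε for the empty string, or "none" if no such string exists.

aaa

The string aaa is accepted by M but not by N.
No shorter string lies in the difference, and aaa is the lexicographically first length-3 string in L(M) \ L(N).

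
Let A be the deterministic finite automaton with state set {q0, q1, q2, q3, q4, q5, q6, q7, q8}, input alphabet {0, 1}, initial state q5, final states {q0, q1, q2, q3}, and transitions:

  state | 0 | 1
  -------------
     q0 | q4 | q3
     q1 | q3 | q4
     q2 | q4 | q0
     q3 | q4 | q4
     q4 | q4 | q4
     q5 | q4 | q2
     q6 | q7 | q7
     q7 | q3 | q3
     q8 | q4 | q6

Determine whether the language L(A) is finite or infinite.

finite

The useful states (reachable from q5 and able to reach an accepting state) are {q0, q2, q3, q5}.
Restricted to these states the transition graph has no cycle, so every accepting path has bounded length and L is finite.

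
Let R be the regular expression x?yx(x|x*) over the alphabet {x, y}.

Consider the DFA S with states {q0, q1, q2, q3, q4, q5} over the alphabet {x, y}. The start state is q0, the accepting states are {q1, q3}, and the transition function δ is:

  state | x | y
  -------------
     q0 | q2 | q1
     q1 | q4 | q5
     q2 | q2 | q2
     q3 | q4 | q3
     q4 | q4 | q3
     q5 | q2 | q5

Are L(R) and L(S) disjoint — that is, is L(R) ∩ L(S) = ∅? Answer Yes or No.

Yes

Converting the expression R to a DFA (subset construction, then merging equivalent states) gives the minimal DFA with states {r0, r1, r2, r3, r4}, start state r0, accepting states {r4} and transitions r0: x→r1, y→r2; r1: x→r3, y→r2; r2: x→r4, y→r3; r3: x→r3, y→r3; r4: x→r4, y→r3.
Exploring the product automaton R × S from the start pair (r0, q0), following both machines on each input symbol, reaches 10 state pairs: (r0, q0), (r1, q2), (r2, q1), (r3, q2), (r2, q2), (r4, q4), (r3, q5), (r4, q2), (r3, q3), (r3, q4).
R accepts in {r4} and S accepts in {q1, q3}; no reachable pair has both components accepting, so no string drives both machines to acceptance simultaneously and L(R) ∩ L(S) = ∅.
So no string is accepted by both, and the intersection is empty.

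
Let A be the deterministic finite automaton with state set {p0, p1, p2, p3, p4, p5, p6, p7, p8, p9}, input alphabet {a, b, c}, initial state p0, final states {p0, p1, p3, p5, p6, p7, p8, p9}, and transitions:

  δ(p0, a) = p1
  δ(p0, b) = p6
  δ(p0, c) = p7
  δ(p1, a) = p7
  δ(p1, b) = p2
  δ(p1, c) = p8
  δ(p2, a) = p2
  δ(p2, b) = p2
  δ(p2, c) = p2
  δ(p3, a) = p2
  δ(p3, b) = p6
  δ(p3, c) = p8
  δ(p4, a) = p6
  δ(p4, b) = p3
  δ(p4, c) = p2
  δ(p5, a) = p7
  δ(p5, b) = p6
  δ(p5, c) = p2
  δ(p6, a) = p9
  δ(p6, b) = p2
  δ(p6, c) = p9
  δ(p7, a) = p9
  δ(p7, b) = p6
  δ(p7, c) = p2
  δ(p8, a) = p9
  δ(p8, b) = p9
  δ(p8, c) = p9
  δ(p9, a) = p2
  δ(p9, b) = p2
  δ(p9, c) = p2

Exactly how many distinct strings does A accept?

19

The useful subgraph on states {p0, p1, p6, p7, p8, p9} is acyclic, so L(A) is finite; the longest accepting path visits 5 useful states, giving maximum string length 4.
Counting accepting paths from p0 by length: 1 of length 0, 3 of length 1, 6 of length 2, 7 of length 3, 2 of length 4. Total 19.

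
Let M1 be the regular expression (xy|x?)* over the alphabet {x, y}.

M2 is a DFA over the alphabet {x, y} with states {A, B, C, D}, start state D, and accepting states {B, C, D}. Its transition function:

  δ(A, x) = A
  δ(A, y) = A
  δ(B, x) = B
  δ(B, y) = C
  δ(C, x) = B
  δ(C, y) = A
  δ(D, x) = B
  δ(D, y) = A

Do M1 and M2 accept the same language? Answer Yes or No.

Yes

Converting the expression M1 to a DFA (subset construction, then merging equivalent states) gives the minimal DFA with states {r0, r1, r2}, start state r0, accepting states {r0, r1} and transitions r0: x→r1, y→r2; r1: x→r1, y→r0; r2: x→r2, y→r2.
Exploring the product automaton M1 × M2 from the start pair (r0, D), following both machines on each input symbol, reaches 4 state pairs: (r0, D), (r1, B), (r2, A), (r0, C).
M1 accepts in {r0, r1} and M2 accepts in {B, C, D}. In every reachable pair the two components are either both accepting — (r0, D), (r1, B), (r0, C) — or both non-accepting, so no string is accepted by exactly one of the machines: L(M1) \ L(M2) and L(M2) \ L(M1) are both empty.
Hence every string is accepted by M1 iff it is accepted by M2, and the two languages coincide.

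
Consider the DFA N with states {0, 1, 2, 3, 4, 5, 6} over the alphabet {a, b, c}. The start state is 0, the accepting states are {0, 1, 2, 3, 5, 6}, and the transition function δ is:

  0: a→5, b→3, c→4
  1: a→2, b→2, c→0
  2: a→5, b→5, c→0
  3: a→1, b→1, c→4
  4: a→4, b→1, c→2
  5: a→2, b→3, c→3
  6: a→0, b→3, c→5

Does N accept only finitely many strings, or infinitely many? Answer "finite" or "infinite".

infinite

State 0 is reachable from the start and can reach an accepting state, and it lies on the cycle 0 → 3 → 1 → 0.
Traversing that cycle any number of times yields accepted strings of unbounded length, so the language is infinite.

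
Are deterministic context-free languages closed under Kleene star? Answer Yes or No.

L = {c aⁿbⁿ : n≥0} ∪ {cc aⁿb²ⁿ : n≥0} is a DCFL (the number of leading c's fixes which ratio the DPDA checks), but L* is not. Every word of L starts with c, so in a factorisation of the string cc aⁱbʲ (i≥1) into words of L each factor begins at one of the two c's: either the whole string is a single word of L (forcing j = 2i), or it splits as c · (c aⁱbʲ) with c ∈ L (take n = 0) and c aⁱbʲ ∈ L (forcing j = i). Thus L* ∩ cca⁺b* = {cc aⁿbⁿ : n≥1} ∪ {cc aⁿb²ⁿ : n≥1}. A DPDA for L* would give one for this intersection with a regular set, and, started from its configuration after reading cc, one for {aⁿbⁿ : n≥1} ∪ {aⁿb²ⁿ : n≥1}, which no deterministic PDA accepts (a DPDA for it would have a single run on aⁿb²ⁿ, accepting after the prefix aⁿbⁿ and accepting again after n more b's; an ordinary PDA that simulates it on a's and b's and, at any moment when it is accepting, may switch to reading only a fresh letter d while feeding each d to the simulation as a b, would accept aⁱbʲdᵏ (k≥1) exactly when both aⁱbʲ and aⁱbʲ⁺ᵏ are in the language, i.e. its language intersected with the regular set a*b*d⁺ would be exactly {aⁿbⁿdⁿ : n≥1} — impossible, since context-free languages are closed under intersection with regular sets and {aⁿbⁿdⁿ} is not context-free). So L* is not a DCFL.

No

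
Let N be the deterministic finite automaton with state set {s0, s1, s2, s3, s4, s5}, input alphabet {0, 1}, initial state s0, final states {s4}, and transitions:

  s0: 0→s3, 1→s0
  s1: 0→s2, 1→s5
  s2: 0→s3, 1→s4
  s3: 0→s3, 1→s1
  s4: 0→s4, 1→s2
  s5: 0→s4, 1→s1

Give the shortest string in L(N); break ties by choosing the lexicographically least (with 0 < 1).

0101

A breadth-first search from s0 reaches an accepting state first via the path s0 → s3 → s1 → s2 → s4 on input 0101.
No string of length < 4 is accepted (BFS exhausts all shorter strings without reaching an accepting state), and 0101 is the lexicographically least accepting string of length 4.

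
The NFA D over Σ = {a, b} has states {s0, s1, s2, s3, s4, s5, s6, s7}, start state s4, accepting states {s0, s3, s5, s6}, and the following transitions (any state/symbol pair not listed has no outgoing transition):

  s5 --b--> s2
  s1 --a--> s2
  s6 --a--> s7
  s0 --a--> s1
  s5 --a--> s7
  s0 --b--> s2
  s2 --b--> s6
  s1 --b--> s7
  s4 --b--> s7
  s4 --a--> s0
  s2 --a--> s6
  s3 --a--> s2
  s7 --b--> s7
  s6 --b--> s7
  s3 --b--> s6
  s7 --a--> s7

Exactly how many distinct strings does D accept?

The useful subgraph on states {s0, s1, s2, s4, s6} is acyclic, so L(D) is finite; the longest accepting path visits 5 useful states, giving maximum string length 4.
Counting accepting paths from s4 by length: 1 of length 1, 2 of length 3, 2 of length 4. Total 5.

5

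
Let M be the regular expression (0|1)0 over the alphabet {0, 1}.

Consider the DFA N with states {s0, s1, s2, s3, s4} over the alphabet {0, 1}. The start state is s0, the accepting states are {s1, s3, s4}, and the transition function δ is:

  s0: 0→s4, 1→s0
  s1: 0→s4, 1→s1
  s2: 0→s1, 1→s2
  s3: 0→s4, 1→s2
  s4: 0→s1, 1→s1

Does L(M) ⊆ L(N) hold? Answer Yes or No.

Yes

Converting the expression M to a DFA (subset construction, then merging equivalent states) gives the minimal DFA with states {m0, m1, m2, m3}, start state m0, accepting states {m2} and transitions m0: 0→m1, 1→m1; m1: 0→m2, 1→m3; m2: 0→m3, 1→m3; m3: 0→m3, 1→m3.
Exploring the product automaton M × N from the start pair (m0, s0), following both machines on each input symbol, reaches 8 state pairs: (m0, s0), (m1, s4), (m1, s0), (m2, s1), (m3, s1), (m2, s4), (m3, s0), (m3, s4).
M accepts in {m2} and N accepts in {s1, s3, s4}. The reachable pairs whose M-component is accepting are (m2, s1), (m2, s4); in each of them the N-component is accepting too, so the product for L(M) \ L(N) (M-component accepting, N-component rejecting) has no reachable accepting pair and the difference is empty.
Hence every string in L(M) is also in L(N).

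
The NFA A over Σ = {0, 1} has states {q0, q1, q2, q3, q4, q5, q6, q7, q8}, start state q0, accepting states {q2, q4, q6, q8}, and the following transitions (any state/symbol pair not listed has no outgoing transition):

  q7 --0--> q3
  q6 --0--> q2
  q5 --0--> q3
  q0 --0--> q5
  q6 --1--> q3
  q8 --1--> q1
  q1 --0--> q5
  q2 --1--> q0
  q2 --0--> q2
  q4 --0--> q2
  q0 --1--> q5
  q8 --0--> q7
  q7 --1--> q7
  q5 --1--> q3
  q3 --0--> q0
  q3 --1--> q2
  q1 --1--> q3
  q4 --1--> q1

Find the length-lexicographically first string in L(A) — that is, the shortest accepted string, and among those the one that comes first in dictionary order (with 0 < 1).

A breadth-first search from q0 reaches an accepting state first via the path q0 → q5 → q3 → q2 on input 001.
No string of length < 3 is accepted (BFS exhausts all shorter strings without reaching an accepting state), and 001 is the lexicographically least accepting string of length 3.

001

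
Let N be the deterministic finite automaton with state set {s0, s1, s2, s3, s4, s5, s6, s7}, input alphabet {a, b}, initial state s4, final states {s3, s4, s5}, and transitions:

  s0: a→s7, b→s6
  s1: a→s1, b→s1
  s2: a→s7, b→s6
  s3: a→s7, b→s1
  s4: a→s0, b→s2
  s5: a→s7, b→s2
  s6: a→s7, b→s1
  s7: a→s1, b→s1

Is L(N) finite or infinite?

The useful states (reachable from s4 and able to reach an accepting state) are {s4}.
Restricted to these states the transition graph has no cycle, so every accepting path has bounded length and L is finite.

finite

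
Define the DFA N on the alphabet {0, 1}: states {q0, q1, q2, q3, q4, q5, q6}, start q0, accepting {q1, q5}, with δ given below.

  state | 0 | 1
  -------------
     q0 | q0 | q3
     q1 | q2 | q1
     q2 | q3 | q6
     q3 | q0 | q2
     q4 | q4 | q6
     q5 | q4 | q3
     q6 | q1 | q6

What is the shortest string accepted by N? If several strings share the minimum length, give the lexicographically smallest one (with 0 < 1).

1110

A breadth-first search from q0 reaches an accepting state first via the path q0 → q3 → q2 → q6 → q1 on input 1110.
No string of length < 4 is accepted (BFS exhausts all shorter strings without reaching an accepting state), and 1110 is the lexicographically least accepting string of length 4.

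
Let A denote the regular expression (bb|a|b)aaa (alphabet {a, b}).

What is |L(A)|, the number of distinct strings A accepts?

3

The expression has no Kleene star, so L(A) is finite. Expanding the alternatives gives {aaaa, baaa, bbaaa}.
That is 2 of length 4, 1 of length 5: 3 strings in all.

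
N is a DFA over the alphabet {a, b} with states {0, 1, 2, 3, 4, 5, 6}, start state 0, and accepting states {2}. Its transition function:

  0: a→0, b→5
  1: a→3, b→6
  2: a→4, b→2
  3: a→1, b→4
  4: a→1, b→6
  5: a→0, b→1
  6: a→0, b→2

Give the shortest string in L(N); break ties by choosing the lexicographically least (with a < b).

bbbb

A breadth-first search from 0 reaches an accepting state first via the path 0 → 5 → 1 → 6 → 2 on input bbbb.
No string of length < 4 is accepted (BFS exhausts all shorter strings without reaching an accepting state), and bbbb is the lexicographically least accepting string of length 4.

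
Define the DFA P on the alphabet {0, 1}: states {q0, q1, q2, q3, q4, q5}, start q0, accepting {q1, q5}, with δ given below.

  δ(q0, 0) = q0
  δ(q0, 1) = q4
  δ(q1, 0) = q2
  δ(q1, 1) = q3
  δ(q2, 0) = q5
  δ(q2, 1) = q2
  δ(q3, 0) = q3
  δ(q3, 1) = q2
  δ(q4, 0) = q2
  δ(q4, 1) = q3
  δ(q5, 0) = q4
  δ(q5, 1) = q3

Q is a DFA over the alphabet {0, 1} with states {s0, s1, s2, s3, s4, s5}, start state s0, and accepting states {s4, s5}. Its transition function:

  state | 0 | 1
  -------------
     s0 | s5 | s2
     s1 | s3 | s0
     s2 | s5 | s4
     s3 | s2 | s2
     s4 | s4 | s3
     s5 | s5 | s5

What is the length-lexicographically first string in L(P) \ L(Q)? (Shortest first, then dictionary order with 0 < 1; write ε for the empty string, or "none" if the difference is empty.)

1110

The string 1110 is accepted by P but not by Q.
No shorter string lies in the difference, and 1110 is the lexicographically first length-4 string in L(P) \ L(Q).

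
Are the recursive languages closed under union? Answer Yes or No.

Yes

Run a decider for L₁ and then a decider for L₂ on the input and accept if either accepts; both sub-runs halt, so this is again a decider.
So the recursive languages are closed under union.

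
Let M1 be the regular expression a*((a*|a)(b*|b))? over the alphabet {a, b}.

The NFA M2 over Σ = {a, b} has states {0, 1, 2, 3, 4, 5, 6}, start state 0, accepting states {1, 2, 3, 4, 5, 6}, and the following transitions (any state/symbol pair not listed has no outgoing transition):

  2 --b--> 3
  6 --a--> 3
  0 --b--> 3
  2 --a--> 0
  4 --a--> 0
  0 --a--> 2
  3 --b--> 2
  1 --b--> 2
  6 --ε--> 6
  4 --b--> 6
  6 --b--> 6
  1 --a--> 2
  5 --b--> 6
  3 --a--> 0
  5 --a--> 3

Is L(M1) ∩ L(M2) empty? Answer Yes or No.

The string a is accepted by both M1 and M2.
Hence L(M1) ∩ L(M2) ≠ ∅.

No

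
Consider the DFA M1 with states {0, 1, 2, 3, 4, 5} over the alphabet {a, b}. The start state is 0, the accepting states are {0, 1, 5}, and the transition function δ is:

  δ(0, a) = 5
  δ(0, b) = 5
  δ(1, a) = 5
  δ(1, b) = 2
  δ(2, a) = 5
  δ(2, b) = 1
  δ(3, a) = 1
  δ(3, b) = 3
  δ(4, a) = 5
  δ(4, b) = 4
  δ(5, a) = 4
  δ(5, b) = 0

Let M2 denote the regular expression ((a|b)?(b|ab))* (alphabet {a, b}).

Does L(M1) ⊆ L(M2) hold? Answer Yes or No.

No

The string a is in L(M1) but not in L(M2).
So L(M1) ⊄ L(M2).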